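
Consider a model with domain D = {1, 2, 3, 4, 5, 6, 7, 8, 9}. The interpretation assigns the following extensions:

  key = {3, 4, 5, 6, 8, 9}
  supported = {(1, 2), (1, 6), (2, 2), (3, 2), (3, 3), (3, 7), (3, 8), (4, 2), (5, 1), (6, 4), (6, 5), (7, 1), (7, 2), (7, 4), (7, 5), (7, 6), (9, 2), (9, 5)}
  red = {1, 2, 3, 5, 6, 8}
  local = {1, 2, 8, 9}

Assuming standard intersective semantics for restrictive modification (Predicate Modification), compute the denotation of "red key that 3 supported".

{3, 8}

⟦that 3 supported⟧ = {x : ⟨3, x⟩ ∈ ⟦supported⟧} = {2, 3, 7, 8}
⟦key⟧ = {3, 4, 5, 6, 8, 9}
… ∩ ⟦that 3 supported⟧ = {3, 4, 5, 6, 8, 9} ∩ {2, 3, 7, 8} = {3, 8}
… ∩ ⟦red⟧ = {3, 8} ∩ {1, 2, 3, 5, 6, 8} = {3, 8}
So ⟦red key that 3 supported⟧ = {3, 8}.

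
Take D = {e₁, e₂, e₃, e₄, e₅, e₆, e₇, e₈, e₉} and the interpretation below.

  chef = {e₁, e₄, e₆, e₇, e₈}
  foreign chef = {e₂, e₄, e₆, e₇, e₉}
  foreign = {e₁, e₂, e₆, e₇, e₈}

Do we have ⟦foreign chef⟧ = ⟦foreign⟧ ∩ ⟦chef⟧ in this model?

⟦foreign⟧ ∩ ⟦chef⟧ = {e₁, e₂, e₆, e₇, e₈} ∩ {e₁, e₄, e₆, e₇, e₈} = {e₁, e₆, e₇, e₈}
Observed ⟦foreign chef⟧ = {e₂, e₄, e₆, e₇, e₉}.
These differ, so the modifier is not intersective in this model.

no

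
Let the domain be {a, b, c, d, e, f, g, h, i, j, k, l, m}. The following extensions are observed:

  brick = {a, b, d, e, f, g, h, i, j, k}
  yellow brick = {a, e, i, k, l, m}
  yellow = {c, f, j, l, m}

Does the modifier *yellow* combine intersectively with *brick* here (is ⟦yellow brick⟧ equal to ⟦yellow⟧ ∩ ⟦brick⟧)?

no

⟦yellow⟧ ∩ ⟦brick⟧ = {c, f, j, l, m} ∩ {a, b, d, e, f, g, h, i, j, k} = {f, j}
Observed ⟦yellow brick⟧ = {a, e, i, k, l, m}.
These differ, so the modifier is not intersective in this model.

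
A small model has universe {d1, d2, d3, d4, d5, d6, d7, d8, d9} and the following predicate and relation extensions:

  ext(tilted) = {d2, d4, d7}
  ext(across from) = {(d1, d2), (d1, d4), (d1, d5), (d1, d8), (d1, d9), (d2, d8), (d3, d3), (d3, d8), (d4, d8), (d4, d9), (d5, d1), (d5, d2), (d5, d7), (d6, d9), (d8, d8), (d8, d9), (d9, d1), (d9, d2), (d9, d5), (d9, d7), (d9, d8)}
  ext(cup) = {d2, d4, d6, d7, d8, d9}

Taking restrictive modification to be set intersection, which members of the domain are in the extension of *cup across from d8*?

{d2, d4, d8, d9}

⟦across from d8⟧ = {x : ⟨x, d8⟩ ∈ ⟦across from⟧} = {d1, d2, d3, d4, d8, d9}
⟦cup⟧ = {d2, d4, d6, d7, d8, d9}
… ∩ ⟦across from d8⟧ = {d2, d4, d6, d7, d8, d9} ∩ {d1, d2, d3, d4, d8, d9} = {d2, d4, d8, d9}
So ⟦cup across from d8⟧ = {d2, d4, d8, d9}.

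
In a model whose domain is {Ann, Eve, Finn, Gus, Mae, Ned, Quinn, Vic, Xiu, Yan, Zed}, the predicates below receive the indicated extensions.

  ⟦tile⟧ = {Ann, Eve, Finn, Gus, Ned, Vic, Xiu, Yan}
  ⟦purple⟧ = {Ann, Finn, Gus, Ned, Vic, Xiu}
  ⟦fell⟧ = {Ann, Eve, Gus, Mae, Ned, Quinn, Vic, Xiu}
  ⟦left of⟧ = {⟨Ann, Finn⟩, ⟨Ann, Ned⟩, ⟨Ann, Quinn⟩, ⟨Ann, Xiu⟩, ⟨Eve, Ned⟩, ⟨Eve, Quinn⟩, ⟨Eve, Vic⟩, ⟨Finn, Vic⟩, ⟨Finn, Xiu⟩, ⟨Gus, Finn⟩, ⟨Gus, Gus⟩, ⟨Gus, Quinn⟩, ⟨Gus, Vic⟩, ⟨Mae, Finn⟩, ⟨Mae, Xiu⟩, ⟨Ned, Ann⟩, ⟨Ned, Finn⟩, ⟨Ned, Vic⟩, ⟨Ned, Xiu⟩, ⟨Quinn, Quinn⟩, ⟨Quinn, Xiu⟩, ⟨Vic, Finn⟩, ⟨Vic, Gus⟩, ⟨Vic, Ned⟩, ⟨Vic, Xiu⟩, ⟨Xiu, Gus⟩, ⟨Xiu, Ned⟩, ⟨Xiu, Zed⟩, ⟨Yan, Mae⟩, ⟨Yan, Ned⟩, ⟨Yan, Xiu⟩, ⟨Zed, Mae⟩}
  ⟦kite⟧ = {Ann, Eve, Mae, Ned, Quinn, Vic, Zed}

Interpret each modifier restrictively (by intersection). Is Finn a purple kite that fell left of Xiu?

no

⟦that fell⟧ = ⟦fell⟧ = {Ann, Eve, Gus, Mae, Ned, Quinn, Vic, Xiu}
⟦left of Xiu⟧ = {x : ⟨x, Xiu⟩ ∈ ⟦left of⟧} = {Ann, Finn, Mae, Ned, Quinn, Vic, Yan}
⟦kite⟧ = {Ann, Eve, Mae, Ned, Quinn, Vic, Zed}
… ∩ ⟦that fell⟧ = {Ann, Eve, Mae, Ned, Quinn, Vic, Zed} ∩ {Ann, Eve, Gus, Mae, Ned, Quinn, Vic, Xiu} = {Ann, Eve, Mae, Ned, Quinn, Vic}
… ∩ ⟦left of Xiu⟧ = {Ann, Eve, Mae, Ned, Quinn, Vic} ∩ {Ann, Finn, Mae, Ned, Quinn, Vic, Yan} = {Ann, Mae, Ned, Quinn, Vic}
… ∩ ⟦purple⟧ = {Ann, Mae, Ned, Quinn, Vic} ∩ {Ann, Finn, Gus, Ned, Vic, Xiu} = {Ann, Ned, Vic}
⟦purple kite that fell left of Xiu⟧ = {Ann, Ned, Vic}; Finn ∉ this set.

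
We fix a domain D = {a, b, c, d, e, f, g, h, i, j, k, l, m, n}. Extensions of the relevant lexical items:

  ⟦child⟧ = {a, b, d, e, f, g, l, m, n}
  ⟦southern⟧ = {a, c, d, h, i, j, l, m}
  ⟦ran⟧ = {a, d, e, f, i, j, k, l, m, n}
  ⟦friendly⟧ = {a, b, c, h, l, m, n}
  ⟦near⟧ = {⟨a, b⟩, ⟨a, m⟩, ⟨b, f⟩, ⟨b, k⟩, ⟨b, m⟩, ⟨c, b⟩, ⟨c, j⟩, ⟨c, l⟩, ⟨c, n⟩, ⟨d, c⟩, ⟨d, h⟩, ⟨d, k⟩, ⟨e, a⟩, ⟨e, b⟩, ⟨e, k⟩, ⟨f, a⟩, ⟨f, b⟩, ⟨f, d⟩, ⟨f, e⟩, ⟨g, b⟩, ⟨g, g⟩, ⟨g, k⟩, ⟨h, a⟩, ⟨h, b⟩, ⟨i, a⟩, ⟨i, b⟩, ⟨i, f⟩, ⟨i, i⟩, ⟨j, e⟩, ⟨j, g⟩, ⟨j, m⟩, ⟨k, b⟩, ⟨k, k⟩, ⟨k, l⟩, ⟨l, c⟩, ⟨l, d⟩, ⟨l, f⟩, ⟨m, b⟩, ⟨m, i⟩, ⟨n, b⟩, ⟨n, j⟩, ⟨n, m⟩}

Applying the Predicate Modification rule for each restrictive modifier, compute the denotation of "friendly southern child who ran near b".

⟦who ran⟧ = ⟦ran⟧ = {a, d, e, f, i, j, k, l, m, n}
⟦near b⟧ = {x : ⟨x, b⟩ ∈ ⟦near⟧} = {a, c, e, f, g, h, i, k, m, n}
⟦child⟧ = {a, b, d, e, f, g, l, m, n}
… ∩ ⟦who ran⟧ = {a, b, d, e, f, g, l, m, n} ∩ {a, d, e, f, i, j, k, l, m, n} = {a, d, e, f, l, m, n}
… ∩ ⟦near b⟧ = {a, d, e, f, l, m, n} ∩ {a, c, e, f, g, h, i, k, m, n} = {a, e, f, m, n}
… ∩ ⟦friendly⟧ = {a, e, f, m, n} ∩ {a, b, c, h, l, m, n} = {a, m, n}
… ∩ ⟦southern⟧ = {a, m, n} ∩ {a, c, d, h, i, j, l, m} = {a, m}
So ⟦friendly southern child who ran near b⟧ = {a, m}.

{a, m}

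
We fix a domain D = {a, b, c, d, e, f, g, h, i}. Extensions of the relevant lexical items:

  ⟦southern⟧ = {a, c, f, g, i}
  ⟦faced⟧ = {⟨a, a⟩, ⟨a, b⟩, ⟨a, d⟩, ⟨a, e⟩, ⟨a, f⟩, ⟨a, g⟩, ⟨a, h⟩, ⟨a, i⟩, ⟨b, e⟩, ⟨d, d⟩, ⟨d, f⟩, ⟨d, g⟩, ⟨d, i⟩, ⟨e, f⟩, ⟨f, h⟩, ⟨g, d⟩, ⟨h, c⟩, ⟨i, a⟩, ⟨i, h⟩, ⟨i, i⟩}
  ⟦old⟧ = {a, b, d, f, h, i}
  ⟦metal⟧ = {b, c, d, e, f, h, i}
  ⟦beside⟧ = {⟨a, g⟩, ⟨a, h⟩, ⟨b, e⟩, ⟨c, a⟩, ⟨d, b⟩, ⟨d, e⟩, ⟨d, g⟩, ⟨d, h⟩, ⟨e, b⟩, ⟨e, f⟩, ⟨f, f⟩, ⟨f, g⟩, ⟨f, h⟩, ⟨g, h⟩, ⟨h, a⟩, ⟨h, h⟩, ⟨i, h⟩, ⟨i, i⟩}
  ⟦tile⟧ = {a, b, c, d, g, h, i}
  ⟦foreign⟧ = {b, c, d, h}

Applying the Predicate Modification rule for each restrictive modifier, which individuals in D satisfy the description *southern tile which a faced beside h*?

{a, g, i}

⟦which a faced⟧ = {x : ⟨a, x⟩ ∈ ⟦faced⟧} = {a, b, d, e, f, g, h, i}
⟦beside h⟧ = {x : ⟨x, h⟩ ∈ ⟦beside⟧} = {a, d, f, g, h, i}
⟦tile⟧ = {a, b, c, d, g, h, i}
… ∩ ⟦which a faced⟧ = {a, b, c, d, g, h, i} ∩ {a, b, d, e, f, g, h, i} = {a, b, d, g, h, i}
… ∩ ⟦beside h⟧ = {a, b, d, g, h, i} ∩ {a, d, f, g, h, i} = {a, d, g, h, i}
… ∩ ⟦southern⟧ = {a, d, g, h, i} ∩ {a, c, f, g, i} = {a, g, i}
So ⟦southern tile which a faced beside h⟧ = {a, g, i}.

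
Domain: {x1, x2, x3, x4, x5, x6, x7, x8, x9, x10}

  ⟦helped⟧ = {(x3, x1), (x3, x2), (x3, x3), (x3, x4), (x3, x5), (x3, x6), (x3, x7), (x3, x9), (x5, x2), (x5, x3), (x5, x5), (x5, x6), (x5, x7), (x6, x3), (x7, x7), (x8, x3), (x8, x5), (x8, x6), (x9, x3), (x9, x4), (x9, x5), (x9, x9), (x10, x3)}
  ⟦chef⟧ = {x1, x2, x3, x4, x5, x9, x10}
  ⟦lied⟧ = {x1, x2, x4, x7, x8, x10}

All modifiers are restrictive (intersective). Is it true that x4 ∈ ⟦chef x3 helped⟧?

yes

⟦x3 helped⟧ = {x : ⟨x3, x⟩ ∈ ⟦helped⟧} = {x1, x2, x3, x4, x5, x6, x7, x9}
⟦chef⟧ = {x1, x2, x3, x4, x5, x9, x10}
… ∩ ⟦x3 helped⟧ = {x1, x2, x3, x4, x5, x9, x10} ∩ {x1, x2, x3, x4, x5, x6, x7, x9} = {x1, x2, x3, x4, x5, x9}
⟦chef x3 helped⟧ = {x1, x2, x3, x4, x5, x9}; x4 ∈ this set.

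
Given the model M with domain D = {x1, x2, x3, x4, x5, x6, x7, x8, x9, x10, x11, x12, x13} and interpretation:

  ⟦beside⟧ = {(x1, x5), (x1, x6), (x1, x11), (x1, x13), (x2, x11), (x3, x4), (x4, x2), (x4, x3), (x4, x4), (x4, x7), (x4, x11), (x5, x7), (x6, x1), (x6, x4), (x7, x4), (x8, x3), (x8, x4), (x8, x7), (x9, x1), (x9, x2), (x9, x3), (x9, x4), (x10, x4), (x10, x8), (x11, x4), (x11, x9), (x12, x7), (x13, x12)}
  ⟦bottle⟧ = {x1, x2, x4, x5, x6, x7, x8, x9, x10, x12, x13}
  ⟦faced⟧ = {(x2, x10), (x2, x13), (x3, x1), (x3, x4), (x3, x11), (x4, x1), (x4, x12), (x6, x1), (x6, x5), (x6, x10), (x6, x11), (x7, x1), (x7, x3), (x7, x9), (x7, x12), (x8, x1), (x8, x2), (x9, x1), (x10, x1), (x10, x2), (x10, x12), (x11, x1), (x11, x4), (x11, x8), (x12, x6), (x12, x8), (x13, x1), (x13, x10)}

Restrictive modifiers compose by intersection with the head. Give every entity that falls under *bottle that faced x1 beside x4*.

⟦that faced x1⟧ = {x : ⟨x, x1⟩ ∈ ⟦faced⟧} = {x3, x4, x6, x7, x8, x9, x10, x11, x13}
⟦beside x4⟧ = {x : ⟨x, x4⟩ ∈ ⟦beside⟧} = {x3, x4, x6, x7, x8, x9, x10, x11}
⟦bottle⟧ = {x1, x2, x4, x5, x6, x7, x8, x9, x10, x12, x13}
… ∩ ⟦that faced x1⟧ = {x1, x2, x4, x5, x6, x7, x8, x9, x10, x12, x13} ∩ {x3, x4, x6, x7, x8, x9, x10, x11, x13} = {x4, x6, x7, x8, x9, x10, x13}
… ∩ ⟦beside x4⟧ = {x4, x6, x7, x8, x9, x10, x13} ∩ {x3, x4, x6, x7, x8, x9, x10, x11} = {x4, x6, x7, x8, x9, x10}
So ⟦bottle that faced x1 beside x4⟧ = {x4, x6, x7, x8, x9, x10}.

{x4, x6, x7, x8, x9, x10}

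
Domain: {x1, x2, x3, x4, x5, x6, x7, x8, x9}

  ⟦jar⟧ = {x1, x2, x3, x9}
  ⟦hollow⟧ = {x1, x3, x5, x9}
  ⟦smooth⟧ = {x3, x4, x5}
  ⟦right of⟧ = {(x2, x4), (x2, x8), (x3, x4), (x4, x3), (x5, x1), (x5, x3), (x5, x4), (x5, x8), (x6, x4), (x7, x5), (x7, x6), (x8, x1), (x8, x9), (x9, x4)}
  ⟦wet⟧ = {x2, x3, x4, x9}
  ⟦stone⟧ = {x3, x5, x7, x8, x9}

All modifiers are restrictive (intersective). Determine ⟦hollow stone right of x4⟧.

⟦right of x4⟧ = {x : ⟨x, x4⟩ ∈ ⟦right of⟧} = {x2, x3, x5, x6, x9}
⟦stone⟧ = {x3, x5, x7, x8, x9}
… ∩ ⟦right of x4⟧ = {x3, x5, x7, x8, x9} ∩ {x2, x3, x5, x6, x9} = {x3, x5, x9}
… ∩ ⟦hollow⟧ = {x3, x5, x9} ∩ {x1, x3, x5, x9} = {x3, x5, x9}
So ⟦hollow stone right of x4⟧ = {x3, x5, x9}.

{x3, x5, x9}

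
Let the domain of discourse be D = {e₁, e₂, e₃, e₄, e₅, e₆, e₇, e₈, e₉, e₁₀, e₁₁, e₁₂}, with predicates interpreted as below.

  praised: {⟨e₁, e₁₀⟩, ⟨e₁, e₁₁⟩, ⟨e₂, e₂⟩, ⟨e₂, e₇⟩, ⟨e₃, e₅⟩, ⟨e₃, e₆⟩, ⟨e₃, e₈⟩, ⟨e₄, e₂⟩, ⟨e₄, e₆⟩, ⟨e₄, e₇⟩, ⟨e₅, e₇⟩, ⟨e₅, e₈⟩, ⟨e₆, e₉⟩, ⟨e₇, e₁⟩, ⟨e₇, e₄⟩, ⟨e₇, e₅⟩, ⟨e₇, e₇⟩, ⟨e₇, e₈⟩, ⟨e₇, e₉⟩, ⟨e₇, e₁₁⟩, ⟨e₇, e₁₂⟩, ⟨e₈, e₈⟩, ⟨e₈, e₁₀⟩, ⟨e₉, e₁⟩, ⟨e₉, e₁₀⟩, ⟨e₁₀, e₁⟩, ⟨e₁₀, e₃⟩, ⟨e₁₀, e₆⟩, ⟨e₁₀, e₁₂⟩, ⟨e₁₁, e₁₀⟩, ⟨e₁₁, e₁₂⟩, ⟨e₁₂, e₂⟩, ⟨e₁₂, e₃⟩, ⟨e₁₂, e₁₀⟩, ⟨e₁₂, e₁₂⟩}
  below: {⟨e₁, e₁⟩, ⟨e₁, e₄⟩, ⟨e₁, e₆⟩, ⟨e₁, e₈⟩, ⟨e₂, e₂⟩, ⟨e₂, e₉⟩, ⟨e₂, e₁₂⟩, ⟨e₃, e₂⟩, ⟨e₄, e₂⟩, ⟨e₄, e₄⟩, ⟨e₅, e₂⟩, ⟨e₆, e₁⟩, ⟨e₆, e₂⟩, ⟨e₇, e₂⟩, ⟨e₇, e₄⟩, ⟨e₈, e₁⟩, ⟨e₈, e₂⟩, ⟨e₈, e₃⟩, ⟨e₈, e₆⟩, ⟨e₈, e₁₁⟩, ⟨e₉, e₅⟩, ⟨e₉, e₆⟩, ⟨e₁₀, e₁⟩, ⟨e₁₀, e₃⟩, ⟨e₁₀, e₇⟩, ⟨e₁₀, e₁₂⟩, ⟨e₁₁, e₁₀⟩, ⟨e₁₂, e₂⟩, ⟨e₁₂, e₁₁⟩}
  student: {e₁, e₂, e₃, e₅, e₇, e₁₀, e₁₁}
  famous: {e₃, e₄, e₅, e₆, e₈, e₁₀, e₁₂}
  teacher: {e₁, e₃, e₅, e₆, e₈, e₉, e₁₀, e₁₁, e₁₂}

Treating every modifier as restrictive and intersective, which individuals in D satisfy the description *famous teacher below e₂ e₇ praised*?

⟦below e₂⟧ = {x : ⟨x, e₂⟩ ∈ ⟦below⟧} = {e₂, e₃, e₄, e₅, e₆, e₇, e₈, e₁₂}
⟦e₇ praised⟧ = {x : ⟨e₇, x⟩ ∈ ⟦praised⟧} = {e₁, e₄, e₅, e₇, e₈, e₉, e₁₁, e₁₂}
⟦teacher⟧ = {e₁, e₃, e₅, e₆, e₈, e₉, e₁₀, e₁₁, e₁₂}
… ∩ ⟦below e₂⟧ = {e₁, e₃, e₅, e₆, e₈, e₉, e₁₀, e₁₁, e₁₂} ∩ {e₂, e₃, e₄, e₅, e₆, e₇, e₈, e₁₂} = {e₃, e₅, e₆, e₈, e₁₂}
… ∩ ⟦e₇ praised⟧ = {e₃, e₅, e₆, e₈, e₁₂} ∩ {e₁, e₄, e₅, e₇, e₈, e₉, e₁₁, e₁₂} = {e₅, e₈, e₁₂}
… ∩ ⟦famous⟧ = {e₅, e₈, e₁₂} ∩ {e₃, e₄, e₅, e₆, e₈, e₁₀, e₁₂} = {e₅, e₈, e₁₂}
So ⟦famous teacher below e₂ e₇ praised⟧ = {e₅, e₈, e₁₂}.

{e₅, e₈, e₁₂}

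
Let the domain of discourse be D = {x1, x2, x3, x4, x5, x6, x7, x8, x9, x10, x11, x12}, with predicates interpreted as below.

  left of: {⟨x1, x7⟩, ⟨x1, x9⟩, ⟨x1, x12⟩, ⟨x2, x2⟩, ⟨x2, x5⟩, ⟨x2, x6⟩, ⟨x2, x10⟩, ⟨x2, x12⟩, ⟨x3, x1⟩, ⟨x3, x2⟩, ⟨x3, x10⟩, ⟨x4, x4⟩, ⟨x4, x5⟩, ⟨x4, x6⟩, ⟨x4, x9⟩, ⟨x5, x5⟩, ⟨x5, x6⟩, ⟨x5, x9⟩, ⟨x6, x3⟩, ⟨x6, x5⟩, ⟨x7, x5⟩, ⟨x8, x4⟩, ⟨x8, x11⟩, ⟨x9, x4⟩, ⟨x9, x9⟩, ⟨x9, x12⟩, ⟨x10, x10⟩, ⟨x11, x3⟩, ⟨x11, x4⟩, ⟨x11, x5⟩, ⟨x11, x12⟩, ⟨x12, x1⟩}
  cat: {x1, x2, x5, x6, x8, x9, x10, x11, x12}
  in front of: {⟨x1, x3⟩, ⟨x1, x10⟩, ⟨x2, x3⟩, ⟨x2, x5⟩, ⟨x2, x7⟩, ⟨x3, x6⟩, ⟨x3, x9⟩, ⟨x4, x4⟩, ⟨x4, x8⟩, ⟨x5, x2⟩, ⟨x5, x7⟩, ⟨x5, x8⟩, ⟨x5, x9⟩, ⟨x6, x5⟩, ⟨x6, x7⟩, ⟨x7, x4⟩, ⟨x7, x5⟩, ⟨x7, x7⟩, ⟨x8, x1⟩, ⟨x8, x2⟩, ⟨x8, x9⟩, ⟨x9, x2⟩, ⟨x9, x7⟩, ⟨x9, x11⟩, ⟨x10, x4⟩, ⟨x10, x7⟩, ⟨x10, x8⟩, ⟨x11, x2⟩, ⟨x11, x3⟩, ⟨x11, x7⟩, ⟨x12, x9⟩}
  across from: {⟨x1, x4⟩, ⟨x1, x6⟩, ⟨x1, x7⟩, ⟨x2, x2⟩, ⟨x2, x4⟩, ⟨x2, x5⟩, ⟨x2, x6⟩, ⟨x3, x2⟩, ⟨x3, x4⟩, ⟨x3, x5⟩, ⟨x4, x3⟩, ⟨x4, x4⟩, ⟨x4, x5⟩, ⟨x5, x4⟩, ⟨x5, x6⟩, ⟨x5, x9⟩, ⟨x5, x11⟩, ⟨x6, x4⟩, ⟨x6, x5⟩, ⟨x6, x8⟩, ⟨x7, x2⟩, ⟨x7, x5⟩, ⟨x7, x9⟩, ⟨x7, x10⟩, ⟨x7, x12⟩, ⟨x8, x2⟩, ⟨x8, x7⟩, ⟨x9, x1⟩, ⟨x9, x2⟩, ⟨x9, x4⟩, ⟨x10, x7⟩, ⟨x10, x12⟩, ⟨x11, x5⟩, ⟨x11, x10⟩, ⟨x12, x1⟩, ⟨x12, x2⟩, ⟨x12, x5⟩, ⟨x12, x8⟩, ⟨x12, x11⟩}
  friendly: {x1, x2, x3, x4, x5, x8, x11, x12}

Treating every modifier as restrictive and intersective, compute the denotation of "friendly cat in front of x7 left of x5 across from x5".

⟦in front of x7⟧ = {x : ⟨x, x7⟩ ∈ ⟦in front of⟧} = {x2, x5, x6, x7, x9, x10, x11}
⟦left of x5⟧ = {x : ⟨x, x5⟩ ∈ ⟦left of⟧} = {x2, x4, x5, x6, x7, x11}
⟦across from x5⟧ = {x : ⟨x, x5⟩ ∈ ⟦across from⟧} = {x2, x3, x4, x6, x7, x11, x12}
⟦cat⟧ = {x1, x2, x5, x6, x8, x9, x10, x11, x12}
… ∩ ⟦in front of x7⟧ = {x1, x2, x5, x6, x8, x9, x10, x11, x12} ∩ {x2, x5, x6, x7, x9, x10, x11} = {x2, x5, x6, x9, x10, x11}
… ∩ ⟦left of x5⟧ = {x2, x5, x6, x9, x10, x11} ∩ {x2, x4, x5, x6, x7, x11} = {x2, x5, x6, x11}
… ∩ ⟦across from x5⟧ = {x2, x5, x6, x11} ∩ {x2, x3, x4, x6, x7, x11, x12} = {x2, x6, x11}
… ∩ ⟦friendly⟧ = {x2, x6, x11} ∩ {x1, x2, x3, x4, x5, x8, x11, x12} = {x2, x11}
So ⟦friendly cat in front of x7 left of x5 across from x5⟧ = {x2, x11}.

{x2, x11}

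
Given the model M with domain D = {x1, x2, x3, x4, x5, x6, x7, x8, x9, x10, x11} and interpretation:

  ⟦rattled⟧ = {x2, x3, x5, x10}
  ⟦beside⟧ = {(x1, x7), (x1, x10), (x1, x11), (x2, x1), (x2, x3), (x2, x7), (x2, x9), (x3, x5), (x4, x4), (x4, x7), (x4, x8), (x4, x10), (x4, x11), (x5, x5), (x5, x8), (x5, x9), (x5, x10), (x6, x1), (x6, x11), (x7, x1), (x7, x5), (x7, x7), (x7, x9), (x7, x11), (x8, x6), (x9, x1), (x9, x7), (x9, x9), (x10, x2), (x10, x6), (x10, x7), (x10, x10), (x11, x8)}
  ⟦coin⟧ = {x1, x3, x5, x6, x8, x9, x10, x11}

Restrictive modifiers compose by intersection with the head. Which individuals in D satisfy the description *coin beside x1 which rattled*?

⟦beside x1⟧ = {x : ⟨x, x1⟩ ∈ ⟦beside⟧} = {x2, x6, x7, x9}
⟦which rattled⟧ = ⟦rattled⟧ = {x2, x3, x5, x10}
⟦coin⟧ = {x1, x3, x5, x6, x8, x9, x10, x11}
… ∩ ⟦beside x1⟧ = {x1, x3, x5, x6, x8, x9, x10, x11} ∩ {x2, x6, x7, x9} = {x6, x9}
… ∩ ⟦which rattled⟧ = {x6, x9} ∩ {x2, x3, x5, x10} = ∅
So ⟦coin beside x1 which rattled⟧ = { }.

{ }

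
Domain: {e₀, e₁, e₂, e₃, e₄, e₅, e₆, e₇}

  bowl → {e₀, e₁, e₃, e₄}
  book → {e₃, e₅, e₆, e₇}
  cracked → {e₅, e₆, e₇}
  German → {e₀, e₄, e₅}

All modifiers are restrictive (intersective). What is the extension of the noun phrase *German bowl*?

{e₀, e₄}

⟦bowl⟧ = {e₀, e₁, e₃, e₄}
… ∩ ⟦German⟧ = {e₀, e₁, e₃, e₄} ∩ {e₀, e₄, e₅} = {e₀, e₄}
So ⟦German bowl⟧ = {e₀, e₄}.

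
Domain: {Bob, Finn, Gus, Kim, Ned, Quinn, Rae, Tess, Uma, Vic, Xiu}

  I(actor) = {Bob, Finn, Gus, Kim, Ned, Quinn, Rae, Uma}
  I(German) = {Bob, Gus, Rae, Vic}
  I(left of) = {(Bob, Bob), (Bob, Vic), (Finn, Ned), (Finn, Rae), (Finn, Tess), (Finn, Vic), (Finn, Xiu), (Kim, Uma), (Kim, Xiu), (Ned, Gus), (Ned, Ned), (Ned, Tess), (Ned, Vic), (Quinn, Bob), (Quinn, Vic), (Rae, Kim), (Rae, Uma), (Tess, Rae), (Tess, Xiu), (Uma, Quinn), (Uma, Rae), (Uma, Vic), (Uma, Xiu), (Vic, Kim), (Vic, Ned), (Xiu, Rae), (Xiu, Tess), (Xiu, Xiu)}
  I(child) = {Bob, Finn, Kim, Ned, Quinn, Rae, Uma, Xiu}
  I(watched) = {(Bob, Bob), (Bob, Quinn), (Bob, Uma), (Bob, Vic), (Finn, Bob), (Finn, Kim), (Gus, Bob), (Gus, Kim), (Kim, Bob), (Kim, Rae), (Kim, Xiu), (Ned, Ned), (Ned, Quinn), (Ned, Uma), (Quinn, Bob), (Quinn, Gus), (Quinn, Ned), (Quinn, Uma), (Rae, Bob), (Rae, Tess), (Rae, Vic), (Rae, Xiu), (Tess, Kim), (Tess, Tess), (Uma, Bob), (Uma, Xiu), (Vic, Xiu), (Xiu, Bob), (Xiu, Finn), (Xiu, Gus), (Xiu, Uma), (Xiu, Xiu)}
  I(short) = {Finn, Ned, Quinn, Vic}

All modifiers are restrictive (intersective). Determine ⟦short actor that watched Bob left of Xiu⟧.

⟦that watched Bob⟧ = {x : ⟨x, Bob⟩ ∈ ⟦watched⟧} = {Bob, Finn, Gus, Kim, Quinn, Rae, Uma, Xiu}
⟦left of Xiu⟧ = {x : ⟨x, Xiu⟩ ∈ ⟦left of⟧} = {Finn, Kim, Tess, Uma, Xiu}
⟦actor⟧ = {Bob, Finn, Gus, Kim, Ned, Quinn, Rae, Uma}
… ∩ ⟦that watched Bob⟧ = {Bob, Finn, Gus, Kim, Ned, Quinn, Rae, Uma} ∩ {Bob, Finn, Gus, Kim, Quinn, Rae, Uma, Xiu} = {Bob, Finn, Gus, Kim, Quinn, Rae, Uma}
… ∩ ⟦left of Xiu⟧ = {Bob, Finn, Gus, Kim, Quinn, Rae, Uma} ∩ {Finn, Kim, Tess, Uma, Xiu} = {Finn, Kim, Uma}
… ∩ ⟦short⟧ = {Finn, Kim, Uma} ∩ {Finn, Ned, Quinn, Vic} = {Finn}
So ⟦short actor that watched Bob left of Xiu⟧ = {Finn}.

{Finn}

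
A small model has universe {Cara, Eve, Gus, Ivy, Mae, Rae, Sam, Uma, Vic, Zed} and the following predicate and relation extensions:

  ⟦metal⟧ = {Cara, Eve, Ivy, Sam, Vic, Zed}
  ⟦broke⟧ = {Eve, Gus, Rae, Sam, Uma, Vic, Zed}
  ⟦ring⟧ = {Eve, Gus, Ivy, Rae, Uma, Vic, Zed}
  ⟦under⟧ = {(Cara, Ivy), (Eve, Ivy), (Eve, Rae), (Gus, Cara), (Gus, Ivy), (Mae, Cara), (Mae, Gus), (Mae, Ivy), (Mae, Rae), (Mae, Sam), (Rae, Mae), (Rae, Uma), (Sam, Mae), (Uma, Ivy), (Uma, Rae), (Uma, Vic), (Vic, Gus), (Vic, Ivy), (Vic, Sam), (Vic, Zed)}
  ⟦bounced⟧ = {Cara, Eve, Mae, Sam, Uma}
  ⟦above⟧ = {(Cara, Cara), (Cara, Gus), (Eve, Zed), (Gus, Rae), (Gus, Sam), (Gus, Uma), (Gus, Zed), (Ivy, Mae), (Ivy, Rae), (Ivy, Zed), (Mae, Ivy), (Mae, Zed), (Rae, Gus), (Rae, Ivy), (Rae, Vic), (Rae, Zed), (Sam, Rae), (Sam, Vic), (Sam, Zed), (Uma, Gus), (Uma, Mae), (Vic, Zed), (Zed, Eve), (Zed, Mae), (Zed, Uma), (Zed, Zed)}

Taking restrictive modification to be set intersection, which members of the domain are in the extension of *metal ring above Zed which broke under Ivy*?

{Eve, Vic}

⟦above Zed⟧ = {x : ⟨x, Zed⟩ ∈ ⟦above⟧} = {Eve, Gus, Ivy, Mae, Rae, Sam, Vic, Zed}
⟦which broke⟧ = ⟦broke⟧ = {Eve, Gus, Rae, Sam, Uma, Vic, Zed}
⟦under Ivy⟧ = {x : ⟨x, Ivy⟩ ∈ ⟦under⟧} = {Cara, Eve, Gus, Mae, Uma, Vic}
⟦ring⟧ = {Eve, Gus, Ivy, Rae, Uma, Vic, Zed}
… ∩ ⟦above Zed⟧ = {Eve, Gus, Ivy, Rae, Uma, Vic, Zed} ∩ {Eve, Gus, Ivy, Mae, Rae, Sam, Vic, Zed} = {Eve, Gus, Ivy, Rae, Vic, Zed}
… ∩ ⟦which broke⟧ = {Eve, Gus, Ivy, Rae, Vic, Zed} ∩ {Eve, Gus, Rae, Sam, Uma, Vic, Zed} = {Eve, Gus, Rae, Vic, Zed}
… ∩ ⟦under Ivy⟧ = {Eve, Gus, Rae, Vic, Zed} ∩ {Cara, Eve, Gus, Mae, Uma, Vic} = {Eve, Gus, Vic}
… ∩ ⟦metal⟧ = {Eve, Gus, Vic} ∩ {Cara, Eve, Ivy, Sam, Vic, Zed} = {Eve, Vic}
So ⟦metal ring above Zed which broke under Ivy⟧ = {Eve, Vic}.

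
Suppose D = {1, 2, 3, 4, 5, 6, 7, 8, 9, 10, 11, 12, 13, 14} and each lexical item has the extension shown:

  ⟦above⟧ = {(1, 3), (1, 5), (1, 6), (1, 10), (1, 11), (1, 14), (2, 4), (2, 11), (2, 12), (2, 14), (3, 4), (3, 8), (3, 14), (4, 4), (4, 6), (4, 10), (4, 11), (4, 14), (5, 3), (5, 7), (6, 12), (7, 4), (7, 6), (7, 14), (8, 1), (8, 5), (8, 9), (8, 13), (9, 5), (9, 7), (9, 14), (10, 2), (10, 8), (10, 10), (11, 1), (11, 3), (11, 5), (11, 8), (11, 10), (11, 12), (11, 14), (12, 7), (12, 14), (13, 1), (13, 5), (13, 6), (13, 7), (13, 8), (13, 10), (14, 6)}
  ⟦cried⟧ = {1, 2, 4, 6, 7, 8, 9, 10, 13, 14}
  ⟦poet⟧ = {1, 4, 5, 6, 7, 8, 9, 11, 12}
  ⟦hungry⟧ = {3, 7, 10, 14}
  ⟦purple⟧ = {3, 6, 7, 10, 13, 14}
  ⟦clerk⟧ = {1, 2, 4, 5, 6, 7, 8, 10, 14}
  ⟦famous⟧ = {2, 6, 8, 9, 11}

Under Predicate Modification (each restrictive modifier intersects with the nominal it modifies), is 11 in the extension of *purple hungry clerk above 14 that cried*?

⟦above 14⟧ = {x : ⟨x, 14⟩ ∈ ⟦above⟧} = {1, 2, 3, 4, 7, 9, 11, 12}
⟦that cried⟧ = ⟦cried⟧ = {1, 2, 4, 6, 7, 8, 9, 10, 13, 14}
⟦clerk⟧ = {1, 2, 4, 5, 6, 7, 8, 10, 14}
… ∩ ⟦above 14⟧ = {1, 2, 4, 5, 6, 7, 8, 10, 14} ∩ {1, 2, 3, 4, 7, 9, 11, 12} = {1, 2, 4, 7}
… ∩ ⟦that cried⟧ = {1, 2, 4, 7} ∩ {1, 2, 4, 6, 7, 8, 9, 10, 13, 14} = {1, 2, 4, 7}
… ∩ ⟦purple⟧ = {1, 2, 4, 7} ∩ {3, 6, 7, 10, 13, 14} = {7}
… ∩ ⟦hungry⟧ = {7} ∩ {3, 7, 10, 14} = {7}
⟦purple hungry clerk above 14 that cried⟧ = {7}; 11 ∉ this set.

no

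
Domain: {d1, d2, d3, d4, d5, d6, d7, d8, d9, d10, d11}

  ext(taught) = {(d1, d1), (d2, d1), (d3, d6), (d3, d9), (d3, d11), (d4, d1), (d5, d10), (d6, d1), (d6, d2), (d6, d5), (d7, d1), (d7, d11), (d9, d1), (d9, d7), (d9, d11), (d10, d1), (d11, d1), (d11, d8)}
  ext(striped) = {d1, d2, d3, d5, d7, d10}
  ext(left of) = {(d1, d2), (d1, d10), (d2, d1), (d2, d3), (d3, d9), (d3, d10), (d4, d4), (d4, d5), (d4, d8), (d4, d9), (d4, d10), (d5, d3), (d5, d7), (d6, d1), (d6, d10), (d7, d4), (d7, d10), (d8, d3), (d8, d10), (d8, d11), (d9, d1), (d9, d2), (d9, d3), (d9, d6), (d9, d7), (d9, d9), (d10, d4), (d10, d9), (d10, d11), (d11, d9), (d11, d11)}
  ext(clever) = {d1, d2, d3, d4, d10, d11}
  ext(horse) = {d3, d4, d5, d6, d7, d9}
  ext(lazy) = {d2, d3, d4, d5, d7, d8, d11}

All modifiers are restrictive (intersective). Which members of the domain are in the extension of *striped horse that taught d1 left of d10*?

⟦that taught d1⟧ = {x : ⟨x, d1⟩ ∈ ⟦taught⟧} = {d1, d2, d4, d6, d7, d9, d10, d11}
⟦left of d10⟧ = {x : ⟨x, d10⟩ ∈ ⟦left of⟧} = {d1, d3, d4, d6, d7, d8}
⟦horse⟧ = {d3, d4, d5, d6, d7, d9}
… ∩ ⟦that taught d1⟧ = {d3, d4, d5, d6, d7, d9} ∩ {d1, d2, d4, d6, d7, d9, d10, d11} = {d4, d6, d7, d9}
… ∩ ⟦left of d10⟧ = {d4, d6, d7, d9} ∩ {d1, d3, d4, d6, d7, d8} = {d4, d6, d7}
… ∩ ⟦striped⟧ = {d4, d6, d7} ∩ {d1, d2, d3, d5, d7, d10} = {d7}
So ⟦striped horse that taught d1 left of d10⟧ = {d7}.

{d7}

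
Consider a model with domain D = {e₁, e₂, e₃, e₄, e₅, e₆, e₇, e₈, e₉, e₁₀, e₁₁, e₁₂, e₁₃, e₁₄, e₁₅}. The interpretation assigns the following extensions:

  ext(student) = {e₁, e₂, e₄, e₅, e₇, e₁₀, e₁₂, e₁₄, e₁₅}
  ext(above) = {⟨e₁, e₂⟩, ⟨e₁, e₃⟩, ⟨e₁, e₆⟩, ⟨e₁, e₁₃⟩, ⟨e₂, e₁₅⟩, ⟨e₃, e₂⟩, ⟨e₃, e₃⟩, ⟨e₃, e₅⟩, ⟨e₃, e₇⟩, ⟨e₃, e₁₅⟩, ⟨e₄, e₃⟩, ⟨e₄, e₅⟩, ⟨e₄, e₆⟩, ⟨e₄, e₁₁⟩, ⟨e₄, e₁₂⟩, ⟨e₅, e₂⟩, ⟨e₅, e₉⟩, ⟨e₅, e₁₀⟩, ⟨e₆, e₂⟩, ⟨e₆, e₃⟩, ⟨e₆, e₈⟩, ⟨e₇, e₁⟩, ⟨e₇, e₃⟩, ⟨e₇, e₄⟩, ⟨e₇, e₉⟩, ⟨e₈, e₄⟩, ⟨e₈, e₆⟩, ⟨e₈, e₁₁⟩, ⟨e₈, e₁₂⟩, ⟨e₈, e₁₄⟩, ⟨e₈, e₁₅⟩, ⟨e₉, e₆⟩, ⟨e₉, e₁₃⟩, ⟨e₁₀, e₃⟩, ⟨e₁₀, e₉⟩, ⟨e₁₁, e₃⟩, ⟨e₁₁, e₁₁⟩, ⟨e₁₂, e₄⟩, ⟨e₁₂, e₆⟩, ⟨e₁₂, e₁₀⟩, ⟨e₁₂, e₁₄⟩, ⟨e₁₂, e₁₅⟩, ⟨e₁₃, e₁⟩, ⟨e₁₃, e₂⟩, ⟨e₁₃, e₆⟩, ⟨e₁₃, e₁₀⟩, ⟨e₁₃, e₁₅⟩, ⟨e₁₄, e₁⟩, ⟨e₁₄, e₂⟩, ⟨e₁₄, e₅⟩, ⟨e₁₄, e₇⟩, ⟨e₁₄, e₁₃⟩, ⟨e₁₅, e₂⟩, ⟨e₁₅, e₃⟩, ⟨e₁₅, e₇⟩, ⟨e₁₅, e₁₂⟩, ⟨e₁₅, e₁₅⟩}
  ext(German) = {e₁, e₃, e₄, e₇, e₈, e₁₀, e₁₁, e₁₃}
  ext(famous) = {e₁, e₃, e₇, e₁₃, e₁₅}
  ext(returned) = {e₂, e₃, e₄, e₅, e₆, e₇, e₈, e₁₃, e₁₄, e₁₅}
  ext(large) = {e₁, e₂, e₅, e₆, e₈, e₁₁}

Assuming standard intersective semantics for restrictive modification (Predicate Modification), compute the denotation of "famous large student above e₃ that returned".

∅

⟦above e₃⟧ = {x : ⟨x, e₃⟩ ∈ ⟦above⟧} = {e₁, e₃, e₄, e₆, e₇, e₁₀, e₁₁, e₁₅}
⟦that returned⟧ = ⟦returned⟧ = {e₂, e₃, e₄, e₅, e₆, e₇, e₈, e₁₃, e₁₄, e₁₅}
⟦student⟧ = {e₁, e₂, e₄, e₅, e₇, e₁₀, e₁₂, e₁₄, e₁₅}
… ∩ ⟦above e₃⟧ = {e₁, e₂, e₄, e₅, e₇, e₁₀, e₁₂, e₁₄, e₁₅} ∩ {e₁, e₃, e₄, e₆, e₇, e₁₀, e₁₁, e₁₅} = {e₁, e₄, e₇, e₁₀, e₁₅}
… ∩ ⟦that returned⟧ = {e₁, e₄, e₇, e₁₀, e₁₅} ∩ {e₂, e₃, e₄, e₅, e₆, e₇, e₈, e₁₃, e₁₄, e₁₅} = {e₄, e₇, e₁₅}
… ∩ ⟦famous⟧ = {e₄, e₇, e₁₅} ∩ {e₁, e₃, e₇, e₁₃, e₁₅} = {e₇, e₁₅}
… ∩ ⟦large⟧ = {e₇, e₁₅} ∩ {e₁, e₂, e₅, e₆, e₈, e₁₁} = ∅
So ⟦famous large student above e₃ that returned⟧ = ∅.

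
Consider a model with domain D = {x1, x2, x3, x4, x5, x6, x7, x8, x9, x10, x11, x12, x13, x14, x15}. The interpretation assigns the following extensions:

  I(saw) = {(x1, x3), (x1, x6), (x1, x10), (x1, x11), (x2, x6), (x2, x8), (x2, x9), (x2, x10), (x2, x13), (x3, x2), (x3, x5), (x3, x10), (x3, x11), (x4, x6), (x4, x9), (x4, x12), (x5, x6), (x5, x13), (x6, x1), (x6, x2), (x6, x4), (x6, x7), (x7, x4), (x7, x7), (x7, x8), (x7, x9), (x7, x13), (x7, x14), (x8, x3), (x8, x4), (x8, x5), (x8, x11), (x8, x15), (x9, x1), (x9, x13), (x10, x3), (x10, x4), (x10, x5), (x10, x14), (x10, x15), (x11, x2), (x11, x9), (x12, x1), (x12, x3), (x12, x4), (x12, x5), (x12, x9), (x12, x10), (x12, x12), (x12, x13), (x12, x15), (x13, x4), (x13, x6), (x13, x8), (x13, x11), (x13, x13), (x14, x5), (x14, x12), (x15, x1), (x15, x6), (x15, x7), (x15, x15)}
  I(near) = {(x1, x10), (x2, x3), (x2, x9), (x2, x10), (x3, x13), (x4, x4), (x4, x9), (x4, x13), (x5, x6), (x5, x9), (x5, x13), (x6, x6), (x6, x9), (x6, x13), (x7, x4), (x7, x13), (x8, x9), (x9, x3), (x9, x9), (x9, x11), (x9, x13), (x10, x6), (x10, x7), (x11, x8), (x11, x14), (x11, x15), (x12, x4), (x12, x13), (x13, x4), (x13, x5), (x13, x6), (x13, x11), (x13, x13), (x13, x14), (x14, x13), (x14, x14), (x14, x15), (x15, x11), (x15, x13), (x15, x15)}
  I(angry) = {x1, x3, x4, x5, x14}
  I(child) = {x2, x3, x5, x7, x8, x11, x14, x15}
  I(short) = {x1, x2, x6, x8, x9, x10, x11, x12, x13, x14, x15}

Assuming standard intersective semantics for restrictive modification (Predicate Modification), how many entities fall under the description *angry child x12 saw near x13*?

⟦x12 saw⟧ = {x : ⟨x12, x⟩ ∈ ⟦saw⟧} = {x1, x3, x4, x5, x9, x10, x12, x13, x15}
⟦near x13⟧ = {x : ⟨x, x13⟩ ∈ ⟦near⟧} = {x3, x4, x5, x6, x7, x9, x12, x13, x14, x15}
⟦child⟧ = {x2, x3, x5, x7, x8, x11, x14, x15}
… ∩ ⟦x12 saw⟧ = {x2, x3, x5, x7, x8, x11, x14, x15} ∩ {x1, x3, x4, x5, x9, x10, x12, x13, x15} = {x3, x5, x15}
… ∩ ⟦near x13⟧ = {x3, x5, x15} ∩ {x3, x4, x5, x6, x7, x9, x12, x13, x14, x15} = {x3, x5, x15}
… ∩ ⟦angry⟧ = {x3, x5, x15} ∩ {x1, x3, x4, x5, x14} = {x3, x5}
⟦angry child x12 saw near x13⟧ = {x3, x5}, so the cardinality is 2.

2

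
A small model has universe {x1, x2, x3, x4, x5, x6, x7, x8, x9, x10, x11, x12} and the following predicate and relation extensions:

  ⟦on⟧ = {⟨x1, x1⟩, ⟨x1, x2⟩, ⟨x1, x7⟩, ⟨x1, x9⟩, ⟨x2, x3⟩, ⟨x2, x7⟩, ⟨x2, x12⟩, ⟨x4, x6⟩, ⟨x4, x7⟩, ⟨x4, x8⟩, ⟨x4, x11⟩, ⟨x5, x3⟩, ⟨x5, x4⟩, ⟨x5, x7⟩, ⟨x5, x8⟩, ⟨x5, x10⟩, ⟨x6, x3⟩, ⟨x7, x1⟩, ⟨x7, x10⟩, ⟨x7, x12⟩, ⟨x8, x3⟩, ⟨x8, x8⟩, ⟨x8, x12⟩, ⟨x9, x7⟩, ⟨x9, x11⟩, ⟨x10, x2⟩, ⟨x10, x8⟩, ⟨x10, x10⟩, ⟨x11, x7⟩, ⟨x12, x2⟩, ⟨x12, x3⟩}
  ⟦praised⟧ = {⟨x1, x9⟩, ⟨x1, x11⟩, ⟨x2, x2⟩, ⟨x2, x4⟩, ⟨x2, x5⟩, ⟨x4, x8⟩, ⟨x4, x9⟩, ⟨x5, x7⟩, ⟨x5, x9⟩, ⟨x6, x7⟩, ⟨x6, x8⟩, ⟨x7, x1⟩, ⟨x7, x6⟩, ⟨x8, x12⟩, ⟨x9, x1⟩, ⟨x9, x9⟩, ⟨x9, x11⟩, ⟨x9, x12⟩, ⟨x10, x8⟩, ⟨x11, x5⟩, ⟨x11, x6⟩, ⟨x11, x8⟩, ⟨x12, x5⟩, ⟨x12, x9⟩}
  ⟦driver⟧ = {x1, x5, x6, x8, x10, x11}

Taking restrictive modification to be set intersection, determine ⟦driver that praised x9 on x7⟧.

⟦that praised x9⟧ = {x : ⟨x, x9⟩ ∈ ⟦praised⟧} = {x1, x4, x5, x9, x12}
⟦on x7⟧ = {x : ⟨x, x7⟩ ∈ ⟦on⟧} = {x1, x2, x4, x5, x9, x11}
⟦driver⟧ = {x1, x5, x6, x8, x10, x11}
… ∩ ⟦that praised x9⟧ = {x1, x5, x6, x8, x10, x11} ∩ {x1, x4, x5, x9, x12} = {x1, x5}
… ∩ ⟦on x7⟧ = {x1, x5} ∩ {x1, x2, x4, x5, x9, x11} = {x1, x5}
So ⟦driver that praised x9 on x7⟧ = {x1, x5}.

{x1, x5}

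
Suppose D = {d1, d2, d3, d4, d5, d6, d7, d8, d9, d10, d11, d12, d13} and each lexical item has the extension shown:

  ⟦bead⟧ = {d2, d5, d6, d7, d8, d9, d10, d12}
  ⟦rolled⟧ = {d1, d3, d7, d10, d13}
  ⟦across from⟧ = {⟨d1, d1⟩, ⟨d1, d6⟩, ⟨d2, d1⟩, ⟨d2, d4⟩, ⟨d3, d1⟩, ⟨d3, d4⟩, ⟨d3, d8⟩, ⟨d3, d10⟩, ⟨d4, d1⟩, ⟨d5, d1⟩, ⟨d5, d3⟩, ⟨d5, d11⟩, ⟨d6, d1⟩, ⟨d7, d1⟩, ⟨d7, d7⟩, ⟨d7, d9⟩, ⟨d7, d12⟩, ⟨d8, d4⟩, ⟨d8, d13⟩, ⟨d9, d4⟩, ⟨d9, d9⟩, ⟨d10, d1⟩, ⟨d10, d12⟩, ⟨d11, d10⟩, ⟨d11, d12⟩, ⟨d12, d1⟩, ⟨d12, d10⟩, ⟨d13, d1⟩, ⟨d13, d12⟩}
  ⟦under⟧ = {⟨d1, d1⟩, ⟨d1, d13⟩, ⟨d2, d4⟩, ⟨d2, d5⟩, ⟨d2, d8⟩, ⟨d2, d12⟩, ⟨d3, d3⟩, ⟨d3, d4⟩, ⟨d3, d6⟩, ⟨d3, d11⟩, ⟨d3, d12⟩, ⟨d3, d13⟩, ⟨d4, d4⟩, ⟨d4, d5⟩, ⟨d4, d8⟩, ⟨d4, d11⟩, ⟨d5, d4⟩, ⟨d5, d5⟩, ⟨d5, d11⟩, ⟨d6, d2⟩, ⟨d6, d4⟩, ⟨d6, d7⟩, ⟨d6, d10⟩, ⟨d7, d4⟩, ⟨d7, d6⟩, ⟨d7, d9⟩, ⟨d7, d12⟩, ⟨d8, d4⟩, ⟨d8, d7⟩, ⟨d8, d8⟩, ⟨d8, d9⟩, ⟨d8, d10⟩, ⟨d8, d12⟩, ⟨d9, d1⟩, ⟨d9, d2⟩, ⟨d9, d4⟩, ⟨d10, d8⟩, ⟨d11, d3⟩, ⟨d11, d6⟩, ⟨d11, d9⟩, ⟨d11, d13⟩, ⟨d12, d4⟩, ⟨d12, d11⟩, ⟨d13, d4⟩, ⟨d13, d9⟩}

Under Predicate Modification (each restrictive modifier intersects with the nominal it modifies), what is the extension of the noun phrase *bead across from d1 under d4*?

{d2, d5, d6, d7, d12}

⟦across from d1⟧ = {x : ⟨x, d1⟩ ∈ ⟦across from⟧} = {d1, d2, d3, d4, d5, d6, d7, d10, d12, d13}
⟦under d4⟧ = {x : ⟨x, d4⟩ ∈ ⟦under⟧} = {d2, d3, d4, d5, d6, d7, d8, d9, d12, d13}
⟦bead⟧ = {d2, d5, d6, d7, d8, d9, d10, d12}
… ∩ ⟦across from d1⟧ = {d2, d5, d6, d7, d8, d9, d10, d12} ∩ {d1, d2, d3, d4, d5, d6, d7, d10, d12, d13} = {d2, d5, d6, d7, d10, d12}
… ∩ ⟦under d4⟧ = {d2, d5, d6, d7, d10, d12} ∩ {d2, d3, d4, d5, d6, d7, d8, d9, d12, d13} = {d2, d5, d6, d7, d12}
So ⟦bead across from d1 under d4⟧ = {d2, d5, d6, d7, d12}.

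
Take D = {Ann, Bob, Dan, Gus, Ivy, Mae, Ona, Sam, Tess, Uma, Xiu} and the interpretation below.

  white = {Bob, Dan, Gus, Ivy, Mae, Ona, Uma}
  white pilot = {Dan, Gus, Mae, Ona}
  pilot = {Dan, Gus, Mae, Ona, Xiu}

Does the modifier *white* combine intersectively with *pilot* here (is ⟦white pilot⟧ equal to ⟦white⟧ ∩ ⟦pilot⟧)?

⟦white⟧ ∩ ⟦pilot⟧ = {Bob, Dan, Gus, Ivy, Mae, Ona, Uma} ∩ {Dan, Gus, Mae, Ona, Xiu} = {Dan, Gus, Mae, Ona}
Observed ⟦white pilot⟧ = {Dan, Gus, Mae, Ona}.
These coincide, so the modifier is intersective here.

yes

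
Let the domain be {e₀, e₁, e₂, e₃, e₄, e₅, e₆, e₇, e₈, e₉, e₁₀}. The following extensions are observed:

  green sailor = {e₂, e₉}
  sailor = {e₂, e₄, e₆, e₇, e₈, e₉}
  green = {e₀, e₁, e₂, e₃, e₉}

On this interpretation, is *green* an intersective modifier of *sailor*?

yes

⟦green⟧ ∩ ⟦sailor⟧ = {e₀, e₁, e₂, e₃, e₉} ∩ {e₂, e₄, e₆, e₇, e₈, e₉} = {e₂, e₉}
Observed ⟦green sailor⟧ = {e₂, e₉}.
These coincide, so the modifier is intersective here.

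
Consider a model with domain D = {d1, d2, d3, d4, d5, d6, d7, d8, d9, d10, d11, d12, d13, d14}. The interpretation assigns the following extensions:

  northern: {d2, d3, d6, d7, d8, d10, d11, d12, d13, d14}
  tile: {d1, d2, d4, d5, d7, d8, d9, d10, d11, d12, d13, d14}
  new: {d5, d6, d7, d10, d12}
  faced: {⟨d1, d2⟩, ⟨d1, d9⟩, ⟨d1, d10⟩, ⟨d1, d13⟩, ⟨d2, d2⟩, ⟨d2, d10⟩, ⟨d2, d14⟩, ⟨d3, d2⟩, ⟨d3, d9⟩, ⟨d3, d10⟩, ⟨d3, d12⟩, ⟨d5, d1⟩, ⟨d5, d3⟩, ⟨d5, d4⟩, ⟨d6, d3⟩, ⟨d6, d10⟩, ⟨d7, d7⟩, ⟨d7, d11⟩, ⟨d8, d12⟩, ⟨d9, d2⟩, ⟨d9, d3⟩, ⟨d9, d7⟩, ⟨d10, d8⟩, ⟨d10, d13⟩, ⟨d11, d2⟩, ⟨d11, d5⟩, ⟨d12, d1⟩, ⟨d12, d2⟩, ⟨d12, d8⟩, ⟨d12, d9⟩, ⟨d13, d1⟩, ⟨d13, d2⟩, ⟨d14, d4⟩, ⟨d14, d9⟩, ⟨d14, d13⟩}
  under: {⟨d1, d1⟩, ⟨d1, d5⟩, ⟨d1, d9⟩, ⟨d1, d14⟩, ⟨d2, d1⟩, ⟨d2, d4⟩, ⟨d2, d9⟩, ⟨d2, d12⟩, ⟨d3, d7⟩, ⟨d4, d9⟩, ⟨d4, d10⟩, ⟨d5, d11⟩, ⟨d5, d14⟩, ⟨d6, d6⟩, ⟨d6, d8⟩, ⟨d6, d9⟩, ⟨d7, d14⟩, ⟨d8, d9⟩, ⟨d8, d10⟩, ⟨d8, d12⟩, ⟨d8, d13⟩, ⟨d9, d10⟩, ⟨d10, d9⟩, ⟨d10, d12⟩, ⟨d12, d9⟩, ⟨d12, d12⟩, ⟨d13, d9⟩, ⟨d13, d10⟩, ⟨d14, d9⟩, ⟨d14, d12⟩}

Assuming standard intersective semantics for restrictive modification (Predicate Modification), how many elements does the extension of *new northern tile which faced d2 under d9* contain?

⟦which faced d2⟧ = {x : ⟨x, d2⟩ ∈ ⟦faced⟧} = {d1, d2, d3, d9, d11, d12, d13}
⟦under d9⟧ = {x : ⟨x, d9⟩ ∈ ⟦under⟧} = {d1, d2, d4, d6, d8, d10, d12, d13, d14}
⟦tile⟧ = {d1, d2, d4, d5, d7, d8, d9, d10, d11, d12, d13, d14}
… ∩ ⟦which faced d2⟧ = {d1, d2, d4, d5, d7, d8, d9, d10, d11, d12, d13, d14} ∩ {d1, d2, d3, d9, d11, d12, d13} = {d1, d2, d9, d11, d12, d13}
… ∩ ⟦under d9⟧ = {d1, d2, d9, d11, d12, d13} ∩ {d1, d2, d4, d6, d8, d10, d12, d13, d14} = {d1, d2, d12, d13}
… ∩ ⟦new⟧ = {d1, d2, d12, d13} ∩ {d5, d6, d7, d10, d12} = {d12}
… ∩ ⟦northern⟧ = {d12} ∩ {d2, d3, d6, d7, d8, d10, d11, d12, d13, d14} = {d12}
⟦new northern tile which faced d2 under d9⟧ = {d12}, so the cardinality is 1.

1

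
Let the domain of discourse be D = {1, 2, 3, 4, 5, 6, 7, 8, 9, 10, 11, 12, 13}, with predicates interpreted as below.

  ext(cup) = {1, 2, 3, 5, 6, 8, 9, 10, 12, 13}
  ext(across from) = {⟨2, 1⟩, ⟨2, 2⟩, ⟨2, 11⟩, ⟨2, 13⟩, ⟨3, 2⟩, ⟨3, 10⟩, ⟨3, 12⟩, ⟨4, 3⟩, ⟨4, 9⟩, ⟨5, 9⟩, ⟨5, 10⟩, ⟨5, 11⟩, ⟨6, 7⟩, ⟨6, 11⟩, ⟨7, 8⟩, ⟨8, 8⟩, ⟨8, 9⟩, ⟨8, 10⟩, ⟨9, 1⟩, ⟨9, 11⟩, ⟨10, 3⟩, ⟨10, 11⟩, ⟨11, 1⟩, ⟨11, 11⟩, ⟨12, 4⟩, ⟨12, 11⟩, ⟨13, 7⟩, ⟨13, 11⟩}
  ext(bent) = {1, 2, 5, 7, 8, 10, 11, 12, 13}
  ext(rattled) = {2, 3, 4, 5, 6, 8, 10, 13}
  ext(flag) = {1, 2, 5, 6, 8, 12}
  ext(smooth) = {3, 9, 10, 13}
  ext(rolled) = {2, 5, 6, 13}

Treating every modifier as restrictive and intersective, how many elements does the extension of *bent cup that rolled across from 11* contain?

⟦that rolled⟧ = ⟦rolled⟧ = {2, 5, 6, 13}
⟦across from 11⟧ = {x : ⟨x, 11⟩ ∈ ⟦across from⟧} = {2, 5, 6, 9, 10, 11, 12, 13}
⟦cup⟧ = {1, 2, 3, 5, 6, 8, 9, 10, 12, 13}
… ∩ ⟦that rolled⟧ = {1, 2, 3, 5, 6, 8, 9, 10, 12, 13} ∩ {2, 5, 6, 13} = {2, 5, 6, 13}
… ∩ ⟦across from 11⟧ = {2, 5, 6, 13} ∩ {2, 5, 6, 9, 10, 11, 12, 13} = {2, 5, 6, 13}
… ∩ ⟦bent⟧ = {2, 5, 6, 13} ∩ {1, 2, 5, 7, 8, 10, 11, 12, 13} = {2, 5, 13}
⟦bent cup that rolled across from 11⟧ = {2, 5, 13}, so the cardinality is 3.

3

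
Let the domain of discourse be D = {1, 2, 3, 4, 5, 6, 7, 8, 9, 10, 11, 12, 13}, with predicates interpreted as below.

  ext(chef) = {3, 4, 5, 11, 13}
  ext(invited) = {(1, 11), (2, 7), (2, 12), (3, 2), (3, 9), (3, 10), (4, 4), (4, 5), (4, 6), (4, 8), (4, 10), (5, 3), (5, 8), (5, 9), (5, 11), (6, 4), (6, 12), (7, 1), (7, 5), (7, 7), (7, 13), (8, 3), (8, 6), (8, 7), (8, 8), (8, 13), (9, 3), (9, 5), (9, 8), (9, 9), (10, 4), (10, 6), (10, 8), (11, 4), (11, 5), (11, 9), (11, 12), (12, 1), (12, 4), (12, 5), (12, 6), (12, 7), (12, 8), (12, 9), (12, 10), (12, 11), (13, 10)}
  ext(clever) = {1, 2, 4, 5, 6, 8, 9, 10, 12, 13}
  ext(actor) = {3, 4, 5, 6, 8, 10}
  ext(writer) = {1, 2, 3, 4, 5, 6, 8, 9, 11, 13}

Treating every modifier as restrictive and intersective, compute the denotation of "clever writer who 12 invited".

⟦who 12 invited⟧ = {x : ⟨12, x⟩ ∈ ⟦invited⟧} = {1, 4, 5, 6, 7, 8, 9, 10, 11}
⟦writer⟧ = {1, 2, 3, 4, 5, 6, 8, 9, 11, 13}
… ∩ ⟦who 12 invited⟧ = {1, 2, 3, 4, 5, 6, 8, 9, 11, 13} ∩ {1, 4, 5, 6, 7, 8, 9, 10, 11} = {1, 4, 5, 6, 8, 9, 11}
… ∩ ⟦clever⟧ = {1, 4, 5, 6, 8, 9, 11} ∩ {1, 2, 4, 5, 6, 8, 9, 10, 12, 13} = {1, 4, 5, 6, 8, 9}
So ⟦clever writer who 12 invited⟧ = {1, 4, 5, 6, 8, 9}.

{1, 4, 5, 6, 8, 9}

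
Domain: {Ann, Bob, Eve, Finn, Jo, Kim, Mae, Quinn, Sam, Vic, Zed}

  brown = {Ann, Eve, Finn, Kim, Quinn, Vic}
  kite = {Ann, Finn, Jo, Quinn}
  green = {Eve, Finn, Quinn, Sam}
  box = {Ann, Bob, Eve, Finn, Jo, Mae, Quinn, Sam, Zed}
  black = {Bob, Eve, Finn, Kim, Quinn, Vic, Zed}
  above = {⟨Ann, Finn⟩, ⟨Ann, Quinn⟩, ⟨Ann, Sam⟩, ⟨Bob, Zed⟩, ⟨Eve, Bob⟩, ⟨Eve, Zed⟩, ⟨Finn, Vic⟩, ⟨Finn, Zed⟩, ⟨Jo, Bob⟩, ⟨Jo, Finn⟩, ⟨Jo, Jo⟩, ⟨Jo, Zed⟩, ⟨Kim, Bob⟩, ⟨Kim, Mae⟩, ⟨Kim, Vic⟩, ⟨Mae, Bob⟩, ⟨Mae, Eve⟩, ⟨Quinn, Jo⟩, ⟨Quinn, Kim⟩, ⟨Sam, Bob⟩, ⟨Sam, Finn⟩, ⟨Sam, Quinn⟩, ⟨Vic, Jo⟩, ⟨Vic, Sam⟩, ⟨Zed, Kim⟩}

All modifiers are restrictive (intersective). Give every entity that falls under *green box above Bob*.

⟦above Bob⟧ = {x : ⟨x, Bob⟩ ∈ ⟦above⟧} = {Eve, Jo, Kim, Mae, Sam}
⟦box⟧ = {Ann, Bob, Eve, Finn, Jo, Mae, Quinn, Sam, Zed}
… ∩ ⟦above Bob⟧ = {Ann, Bob, Eve, Finn, Jo, Mae, Quinn, Sam, Zed} ∩ {Eve, Jo, Kim, Mae, Sam} = {Eve, Jo, Mae, Sam}
… ∩ ⟦green⟧ = {Eve, Jo, Mae, Sam} ∩ {Eve, Finn, Quinn, Sam} = {Eve, Sam}
So ⟦green box above Bob⟧ = {Eve, Sam}.

{Eve, Sam}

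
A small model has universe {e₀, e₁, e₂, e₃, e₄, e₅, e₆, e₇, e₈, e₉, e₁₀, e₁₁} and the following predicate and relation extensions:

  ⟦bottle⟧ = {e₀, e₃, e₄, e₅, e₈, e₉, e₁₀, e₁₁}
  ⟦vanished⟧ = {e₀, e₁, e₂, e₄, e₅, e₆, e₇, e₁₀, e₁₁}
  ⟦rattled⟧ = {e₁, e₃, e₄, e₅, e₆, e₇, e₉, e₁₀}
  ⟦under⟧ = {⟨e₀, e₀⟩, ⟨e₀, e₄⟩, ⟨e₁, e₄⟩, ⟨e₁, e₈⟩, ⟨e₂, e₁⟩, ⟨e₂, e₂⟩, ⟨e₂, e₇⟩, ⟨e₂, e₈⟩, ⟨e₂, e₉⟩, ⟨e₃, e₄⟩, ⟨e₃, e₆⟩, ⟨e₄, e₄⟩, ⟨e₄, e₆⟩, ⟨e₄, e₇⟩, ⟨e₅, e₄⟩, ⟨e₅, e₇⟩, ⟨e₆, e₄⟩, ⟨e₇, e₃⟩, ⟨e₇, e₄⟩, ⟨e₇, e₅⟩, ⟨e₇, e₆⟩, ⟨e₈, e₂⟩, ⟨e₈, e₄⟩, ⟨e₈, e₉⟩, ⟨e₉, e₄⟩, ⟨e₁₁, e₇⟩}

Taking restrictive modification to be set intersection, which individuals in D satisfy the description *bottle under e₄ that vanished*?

⟦under e₄⟧ = {x : ⟨x, e₄⟩ ∈ ⟦under⟧} = {e₀, e₁, e₃, e₄, e₅, e₆, e₇, e₈, e₉}
⟦that vanished⟧ = ⟦vanished⟧ = {e₀, e₁, e₂, e₄, e₅, e₆, e₇, e₁₀, e₁₁}
⟦bottle⟧ = {e₀, e₃, e₄, e₅, e₈, e₉, e₁₀, e₁₁}
… ∩ ⟦under e₄⟧ = {e₀, e₃, e₄, e₅, e₈, e₉, e₁₀, e₁₁} ∩ {e₀, e₁, e₃, e₄, e₅, e₆, e₇, e₈, e₉} = {e₀, e₃, e₄, e₅, e₈, e₉}
… ∩ ⟦that vanished⟧ = {e₀, e₃, e₄, e₅, e₈, e₉} ∩ {e₀, e₁, e₂, e₄, e₅, e₆, e₇, e₁₀, e₁₁} = {e₀, e₄, e₅}
So ⟦bottle under e₄ that vanished⟧ = {e₀, e₄, e₅}.

{e₀, e₄, e₅}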